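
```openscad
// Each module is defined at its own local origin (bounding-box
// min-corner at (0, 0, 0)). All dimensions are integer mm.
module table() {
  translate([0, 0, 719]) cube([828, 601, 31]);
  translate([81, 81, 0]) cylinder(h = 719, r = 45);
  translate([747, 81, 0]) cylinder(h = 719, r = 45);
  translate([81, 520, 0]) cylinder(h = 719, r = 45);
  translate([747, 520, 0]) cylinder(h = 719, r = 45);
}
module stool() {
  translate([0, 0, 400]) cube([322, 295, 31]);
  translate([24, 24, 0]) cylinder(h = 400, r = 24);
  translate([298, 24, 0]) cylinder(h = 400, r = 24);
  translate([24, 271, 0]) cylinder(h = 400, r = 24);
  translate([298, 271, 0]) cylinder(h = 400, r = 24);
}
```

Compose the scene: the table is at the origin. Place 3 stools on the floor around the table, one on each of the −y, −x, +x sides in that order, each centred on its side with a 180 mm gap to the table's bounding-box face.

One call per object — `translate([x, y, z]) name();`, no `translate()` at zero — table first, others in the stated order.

table();
translate([253, -475, 0]) stool();
translate([-502, 153, 0]) stool();
translate([1008, 153, 0]) stool();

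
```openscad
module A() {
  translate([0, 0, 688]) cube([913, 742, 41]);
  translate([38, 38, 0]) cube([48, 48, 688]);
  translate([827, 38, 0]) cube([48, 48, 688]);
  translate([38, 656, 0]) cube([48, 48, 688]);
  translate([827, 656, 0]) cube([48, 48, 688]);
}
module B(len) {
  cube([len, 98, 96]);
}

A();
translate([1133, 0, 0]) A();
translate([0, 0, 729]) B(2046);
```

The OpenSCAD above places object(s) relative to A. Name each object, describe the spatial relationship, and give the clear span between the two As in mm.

Second table starts at x = 1133; first ends at x = 913; clear span = 1133 − 913 = 220 mm.

A is a table. B is a beam. A beam spans the tops of two tables. The clear span between the two tables is 220 mm.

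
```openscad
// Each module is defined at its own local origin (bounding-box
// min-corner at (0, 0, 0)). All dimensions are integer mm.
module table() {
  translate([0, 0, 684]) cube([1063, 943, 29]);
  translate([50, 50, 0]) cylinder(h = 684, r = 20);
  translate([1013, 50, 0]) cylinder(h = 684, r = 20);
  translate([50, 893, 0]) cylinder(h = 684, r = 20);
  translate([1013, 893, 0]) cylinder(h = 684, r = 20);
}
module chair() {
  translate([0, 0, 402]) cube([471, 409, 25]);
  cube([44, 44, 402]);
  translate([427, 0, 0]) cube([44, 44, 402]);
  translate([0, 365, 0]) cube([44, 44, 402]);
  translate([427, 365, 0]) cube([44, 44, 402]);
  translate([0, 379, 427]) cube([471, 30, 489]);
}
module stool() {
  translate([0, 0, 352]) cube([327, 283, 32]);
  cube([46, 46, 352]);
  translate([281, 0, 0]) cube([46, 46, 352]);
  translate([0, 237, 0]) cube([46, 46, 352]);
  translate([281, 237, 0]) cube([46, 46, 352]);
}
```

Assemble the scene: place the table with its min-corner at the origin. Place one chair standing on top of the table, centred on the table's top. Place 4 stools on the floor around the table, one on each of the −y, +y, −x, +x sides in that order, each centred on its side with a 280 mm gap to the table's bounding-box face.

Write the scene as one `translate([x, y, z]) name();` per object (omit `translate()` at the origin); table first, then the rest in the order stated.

table();
translate([296, 267, 713]) chair();
translate([368, -563, 0]) stool();
translate([368, 1223, 0]) stool();
translate([-607, 330, 0]) stool();
translate([1343, 330, 0]) stool();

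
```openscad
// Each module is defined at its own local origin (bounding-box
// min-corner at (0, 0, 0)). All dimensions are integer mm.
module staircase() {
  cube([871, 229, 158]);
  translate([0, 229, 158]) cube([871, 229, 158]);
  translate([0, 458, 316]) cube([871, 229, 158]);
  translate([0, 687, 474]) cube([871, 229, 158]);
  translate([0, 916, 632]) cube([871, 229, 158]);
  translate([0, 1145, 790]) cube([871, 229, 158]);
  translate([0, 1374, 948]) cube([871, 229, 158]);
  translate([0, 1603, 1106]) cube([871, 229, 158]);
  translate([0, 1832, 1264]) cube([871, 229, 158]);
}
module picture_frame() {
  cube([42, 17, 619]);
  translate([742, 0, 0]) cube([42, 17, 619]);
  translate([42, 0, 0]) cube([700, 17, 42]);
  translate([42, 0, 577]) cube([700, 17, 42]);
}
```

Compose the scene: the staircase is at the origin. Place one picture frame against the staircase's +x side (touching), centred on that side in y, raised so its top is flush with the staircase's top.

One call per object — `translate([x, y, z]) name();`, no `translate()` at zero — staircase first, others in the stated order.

staircase();
translate([871, 1022, 803]) picture_frame();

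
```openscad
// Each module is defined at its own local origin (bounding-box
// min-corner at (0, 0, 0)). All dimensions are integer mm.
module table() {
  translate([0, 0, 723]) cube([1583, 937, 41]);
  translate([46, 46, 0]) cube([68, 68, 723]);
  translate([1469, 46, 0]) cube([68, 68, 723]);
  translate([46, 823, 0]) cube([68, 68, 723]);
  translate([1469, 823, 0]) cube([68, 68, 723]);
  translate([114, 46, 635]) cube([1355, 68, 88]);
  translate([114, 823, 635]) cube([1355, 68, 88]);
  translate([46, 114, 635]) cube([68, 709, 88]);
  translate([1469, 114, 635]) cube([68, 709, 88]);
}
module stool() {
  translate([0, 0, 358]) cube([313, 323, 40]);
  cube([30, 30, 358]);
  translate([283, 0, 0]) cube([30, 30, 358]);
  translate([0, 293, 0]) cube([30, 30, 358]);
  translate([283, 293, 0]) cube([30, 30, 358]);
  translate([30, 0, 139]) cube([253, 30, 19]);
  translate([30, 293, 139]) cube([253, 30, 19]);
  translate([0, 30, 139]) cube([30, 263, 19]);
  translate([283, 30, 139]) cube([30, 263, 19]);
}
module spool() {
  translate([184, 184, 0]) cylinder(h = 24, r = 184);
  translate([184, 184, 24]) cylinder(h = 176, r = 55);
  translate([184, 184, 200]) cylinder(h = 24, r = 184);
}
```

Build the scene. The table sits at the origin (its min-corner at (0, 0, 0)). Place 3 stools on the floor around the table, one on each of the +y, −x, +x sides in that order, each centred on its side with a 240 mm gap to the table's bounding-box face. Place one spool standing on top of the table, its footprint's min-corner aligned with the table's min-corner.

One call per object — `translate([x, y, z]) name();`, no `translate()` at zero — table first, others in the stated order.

table();
translate([635, 1177, 0]) stool();
translate([-553, 307, 0]) stool();
translate([1823, 307, 0]) stool();
translate([0, 0, 764]) spool();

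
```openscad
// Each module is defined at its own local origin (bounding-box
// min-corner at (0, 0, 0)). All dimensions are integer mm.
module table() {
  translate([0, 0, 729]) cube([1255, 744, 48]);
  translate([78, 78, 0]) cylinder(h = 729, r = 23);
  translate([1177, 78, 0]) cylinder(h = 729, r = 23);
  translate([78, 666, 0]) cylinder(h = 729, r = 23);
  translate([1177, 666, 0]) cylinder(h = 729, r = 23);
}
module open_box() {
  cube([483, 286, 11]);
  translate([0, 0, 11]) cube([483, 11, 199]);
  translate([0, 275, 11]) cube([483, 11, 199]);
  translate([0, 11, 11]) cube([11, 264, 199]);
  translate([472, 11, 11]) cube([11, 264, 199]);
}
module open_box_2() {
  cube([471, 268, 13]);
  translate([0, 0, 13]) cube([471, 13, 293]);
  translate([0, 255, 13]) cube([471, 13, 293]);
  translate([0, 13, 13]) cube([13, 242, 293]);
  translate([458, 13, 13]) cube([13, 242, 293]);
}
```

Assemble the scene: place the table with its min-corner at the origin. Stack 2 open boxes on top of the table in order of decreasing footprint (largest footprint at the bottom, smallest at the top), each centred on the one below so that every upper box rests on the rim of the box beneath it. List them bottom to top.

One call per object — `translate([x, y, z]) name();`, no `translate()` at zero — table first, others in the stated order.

table();
translate([386, 229, 777]) open_box();
translate([392, 238, 987]) open_box_2();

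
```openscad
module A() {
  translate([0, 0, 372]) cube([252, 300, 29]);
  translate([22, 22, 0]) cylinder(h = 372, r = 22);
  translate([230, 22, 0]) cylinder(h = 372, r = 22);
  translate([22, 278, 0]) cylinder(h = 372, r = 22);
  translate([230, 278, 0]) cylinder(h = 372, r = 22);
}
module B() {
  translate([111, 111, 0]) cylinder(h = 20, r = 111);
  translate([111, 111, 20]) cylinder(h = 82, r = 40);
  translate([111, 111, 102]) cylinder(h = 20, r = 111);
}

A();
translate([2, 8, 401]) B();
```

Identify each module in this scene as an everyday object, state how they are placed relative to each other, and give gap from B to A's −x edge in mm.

The spool's min-x is at 2; the stool's min-x is 0; gap = 2 mm.

A is a stool. B is a spool. The spool is on top of the stool. The gap from the spool to the stool's −x edge is 2 mm.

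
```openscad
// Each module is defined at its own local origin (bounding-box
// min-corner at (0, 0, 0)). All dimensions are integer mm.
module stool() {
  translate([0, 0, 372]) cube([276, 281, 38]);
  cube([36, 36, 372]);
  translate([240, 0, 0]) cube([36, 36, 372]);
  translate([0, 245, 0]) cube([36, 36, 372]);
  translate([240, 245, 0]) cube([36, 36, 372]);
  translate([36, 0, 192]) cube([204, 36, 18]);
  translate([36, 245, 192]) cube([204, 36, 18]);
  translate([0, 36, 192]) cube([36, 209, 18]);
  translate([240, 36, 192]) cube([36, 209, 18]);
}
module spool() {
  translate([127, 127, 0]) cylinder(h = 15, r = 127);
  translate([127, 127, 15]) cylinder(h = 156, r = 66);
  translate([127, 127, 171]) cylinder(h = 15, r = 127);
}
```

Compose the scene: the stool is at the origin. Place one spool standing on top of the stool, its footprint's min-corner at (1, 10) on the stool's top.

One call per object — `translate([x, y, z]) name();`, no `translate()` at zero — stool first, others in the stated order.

stool();
translate([1, 10, 410]) spool();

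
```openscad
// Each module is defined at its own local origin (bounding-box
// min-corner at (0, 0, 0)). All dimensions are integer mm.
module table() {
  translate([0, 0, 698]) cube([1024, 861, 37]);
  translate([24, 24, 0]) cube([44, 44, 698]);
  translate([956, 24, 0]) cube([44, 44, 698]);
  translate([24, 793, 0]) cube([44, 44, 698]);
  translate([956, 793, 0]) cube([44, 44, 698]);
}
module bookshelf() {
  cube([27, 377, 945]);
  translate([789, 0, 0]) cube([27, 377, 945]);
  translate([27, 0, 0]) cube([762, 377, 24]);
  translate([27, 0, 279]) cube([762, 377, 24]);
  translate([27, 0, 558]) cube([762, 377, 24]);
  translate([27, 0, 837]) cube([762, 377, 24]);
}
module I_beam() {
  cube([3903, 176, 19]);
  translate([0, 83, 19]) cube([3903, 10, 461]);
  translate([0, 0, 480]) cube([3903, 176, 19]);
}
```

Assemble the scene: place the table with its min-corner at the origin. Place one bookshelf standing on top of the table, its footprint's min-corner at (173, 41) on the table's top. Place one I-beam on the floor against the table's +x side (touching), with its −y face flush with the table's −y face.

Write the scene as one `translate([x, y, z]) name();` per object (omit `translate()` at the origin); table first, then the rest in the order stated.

table();
translate([173, 41, 735]) bookshelf();
translate([1024, 0, 0]) I_beam();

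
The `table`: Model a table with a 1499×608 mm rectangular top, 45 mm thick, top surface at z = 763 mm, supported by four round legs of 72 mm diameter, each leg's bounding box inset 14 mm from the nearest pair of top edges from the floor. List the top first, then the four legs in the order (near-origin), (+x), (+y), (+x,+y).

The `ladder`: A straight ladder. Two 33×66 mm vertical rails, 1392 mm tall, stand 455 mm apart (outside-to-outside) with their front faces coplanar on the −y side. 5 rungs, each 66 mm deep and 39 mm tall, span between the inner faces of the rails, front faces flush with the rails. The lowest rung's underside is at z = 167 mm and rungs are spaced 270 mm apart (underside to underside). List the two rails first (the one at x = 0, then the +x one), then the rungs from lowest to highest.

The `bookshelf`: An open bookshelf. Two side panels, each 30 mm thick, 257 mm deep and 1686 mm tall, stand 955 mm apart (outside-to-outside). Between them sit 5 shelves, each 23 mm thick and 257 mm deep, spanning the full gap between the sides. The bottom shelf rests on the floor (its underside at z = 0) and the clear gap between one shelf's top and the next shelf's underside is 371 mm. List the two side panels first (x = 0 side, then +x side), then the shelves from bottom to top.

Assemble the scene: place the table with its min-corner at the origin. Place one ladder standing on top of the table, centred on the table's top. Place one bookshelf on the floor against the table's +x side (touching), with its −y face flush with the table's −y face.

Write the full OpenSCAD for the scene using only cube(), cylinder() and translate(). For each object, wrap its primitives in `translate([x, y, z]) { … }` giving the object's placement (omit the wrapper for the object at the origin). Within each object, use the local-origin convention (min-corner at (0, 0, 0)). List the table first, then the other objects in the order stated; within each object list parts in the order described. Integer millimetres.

translate([0, 0, 718]) cube([1499, 608, 45]);
translate([50, 50, 0]) cylinder(h = 718, r = 36);
translate([1449, 50, 0]) cylinder(h = 718, r = 36);
translate([50, 558, 0]) cylinder(h = 718, r = 36);
translate([1449, 558, 0]) cylinder(h = 718, r = 36);
translate([522, 271, 763]) {
  cube([33, 66, 1392]);
  translate([422, 0, 0]) cube([33, 66, 1392]);
  translate([33, 0, 167]) cube([389, 66, 39]);
  translate([33, 0, 437]) cube([389, 66, 39]);
  translate([33, 0, 707]) cube([389, 66, 39]);
  translate([33, 0, 977]) cube([389, 66, 39]);
  translate([33, 0, 1247]) cube([389, 66, 39]);
}
translate([1499, 0, 0]) {
  cube([30, 257, 1686]);
  translate([925, 0, 0]) cube([30, 257, 1686]);
  translate([30, 0, 0]) cube([895, 257, 23]);
  translate([30, 0, 394]) cube([895, 257, 23]);
  translate([30, 0, 788]) cube([895, 257, 23]);
  translate([30, 0, 1182]) cube([895, 257, 23]);
  translate([30, 0, 1576]) cube([895, 257, 23]);
}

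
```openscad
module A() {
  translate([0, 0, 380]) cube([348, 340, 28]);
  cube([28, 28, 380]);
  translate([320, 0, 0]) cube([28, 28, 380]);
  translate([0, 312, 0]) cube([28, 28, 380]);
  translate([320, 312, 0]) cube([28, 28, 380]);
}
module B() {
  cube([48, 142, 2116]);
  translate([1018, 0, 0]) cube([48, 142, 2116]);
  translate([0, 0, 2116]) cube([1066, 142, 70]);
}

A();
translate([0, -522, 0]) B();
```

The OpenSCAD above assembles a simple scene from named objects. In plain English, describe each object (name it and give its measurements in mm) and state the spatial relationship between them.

A is a four-legged stool. The seat is 348×340 mm, 28 mm thick, top at z = 408 mm. It stands on four square legs, each 28×28 mm in cross-section, from z = 0 to the seat underside, each flush with a corner of the seat.

B is a door frame. The clear opening is 970 mm wide and 2116 mm high. Two 48 mm wide jambs, 142 mm deep, stand either side of the opening from the floor to the top of the opening. A 70 mm thick head sits across the top of both jambs, spanning the full outside width of the frame.

The door frame is on the floor beside the stool on its −y side.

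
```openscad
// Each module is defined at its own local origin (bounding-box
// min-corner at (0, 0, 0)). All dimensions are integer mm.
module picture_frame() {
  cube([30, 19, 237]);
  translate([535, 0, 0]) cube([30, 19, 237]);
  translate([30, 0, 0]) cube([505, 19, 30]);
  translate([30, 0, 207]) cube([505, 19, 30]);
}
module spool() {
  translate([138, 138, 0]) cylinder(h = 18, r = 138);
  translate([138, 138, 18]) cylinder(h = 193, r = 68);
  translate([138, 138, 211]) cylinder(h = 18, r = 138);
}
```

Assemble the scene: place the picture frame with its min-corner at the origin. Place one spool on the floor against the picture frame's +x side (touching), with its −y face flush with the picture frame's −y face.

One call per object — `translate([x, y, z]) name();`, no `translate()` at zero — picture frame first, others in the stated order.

picture_frame();
translate([565, 0, 0]) spool();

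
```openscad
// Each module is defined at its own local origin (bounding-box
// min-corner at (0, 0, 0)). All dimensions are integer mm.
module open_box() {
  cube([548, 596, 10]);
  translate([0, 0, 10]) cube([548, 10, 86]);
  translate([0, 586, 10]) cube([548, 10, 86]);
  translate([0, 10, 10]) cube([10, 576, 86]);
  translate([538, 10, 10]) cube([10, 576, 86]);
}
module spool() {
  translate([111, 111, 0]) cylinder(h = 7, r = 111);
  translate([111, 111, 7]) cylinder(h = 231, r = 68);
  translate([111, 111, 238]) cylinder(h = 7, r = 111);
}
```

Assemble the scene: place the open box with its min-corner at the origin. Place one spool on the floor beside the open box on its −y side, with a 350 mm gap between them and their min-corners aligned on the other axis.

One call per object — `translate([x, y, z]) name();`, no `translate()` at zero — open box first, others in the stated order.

open_box();
translate([0, -572, 0]) spool();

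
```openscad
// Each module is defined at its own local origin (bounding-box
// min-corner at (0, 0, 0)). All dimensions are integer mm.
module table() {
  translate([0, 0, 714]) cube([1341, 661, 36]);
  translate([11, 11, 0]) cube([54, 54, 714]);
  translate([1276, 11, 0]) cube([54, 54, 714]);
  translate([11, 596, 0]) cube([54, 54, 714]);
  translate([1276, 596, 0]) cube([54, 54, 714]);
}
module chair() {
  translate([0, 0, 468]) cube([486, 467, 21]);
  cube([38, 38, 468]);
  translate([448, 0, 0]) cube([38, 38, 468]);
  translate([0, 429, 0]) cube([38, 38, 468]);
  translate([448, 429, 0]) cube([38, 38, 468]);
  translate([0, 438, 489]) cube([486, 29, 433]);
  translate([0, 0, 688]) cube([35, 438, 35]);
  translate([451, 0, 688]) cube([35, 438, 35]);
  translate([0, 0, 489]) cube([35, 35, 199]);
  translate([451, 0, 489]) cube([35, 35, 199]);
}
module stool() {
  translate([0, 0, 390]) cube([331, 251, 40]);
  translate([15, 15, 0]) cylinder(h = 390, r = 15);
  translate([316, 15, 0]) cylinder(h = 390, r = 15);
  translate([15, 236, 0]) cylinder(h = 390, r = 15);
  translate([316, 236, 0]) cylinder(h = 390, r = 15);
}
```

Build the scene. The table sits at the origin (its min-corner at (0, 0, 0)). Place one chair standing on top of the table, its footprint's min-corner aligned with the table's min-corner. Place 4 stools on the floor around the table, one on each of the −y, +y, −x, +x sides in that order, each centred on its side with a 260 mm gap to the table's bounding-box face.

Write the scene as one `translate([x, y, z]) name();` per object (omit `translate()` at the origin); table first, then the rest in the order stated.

table();
translate([0, 0, 750]) chair();
translate([505, -511, 0]) stool();
translate([505, 921, 0]) stool();
translate([-591, 205, 0]) stool();
translate([1601, 205, 0]) stool();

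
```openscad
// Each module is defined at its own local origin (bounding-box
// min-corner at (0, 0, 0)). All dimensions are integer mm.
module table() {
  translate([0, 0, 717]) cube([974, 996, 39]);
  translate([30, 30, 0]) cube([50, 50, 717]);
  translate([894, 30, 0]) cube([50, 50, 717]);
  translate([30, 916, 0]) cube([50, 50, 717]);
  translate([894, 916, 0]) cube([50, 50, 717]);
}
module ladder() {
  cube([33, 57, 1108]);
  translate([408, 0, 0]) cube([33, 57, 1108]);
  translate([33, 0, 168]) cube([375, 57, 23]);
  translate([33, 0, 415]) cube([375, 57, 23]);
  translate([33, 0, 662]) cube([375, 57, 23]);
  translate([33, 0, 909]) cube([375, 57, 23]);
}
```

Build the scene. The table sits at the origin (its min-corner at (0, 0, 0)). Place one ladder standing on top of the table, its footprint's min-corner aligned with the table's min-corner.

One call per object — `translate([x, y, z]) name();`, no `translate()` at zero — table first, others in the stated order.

table();
translate([0, 0, 756]) ladder();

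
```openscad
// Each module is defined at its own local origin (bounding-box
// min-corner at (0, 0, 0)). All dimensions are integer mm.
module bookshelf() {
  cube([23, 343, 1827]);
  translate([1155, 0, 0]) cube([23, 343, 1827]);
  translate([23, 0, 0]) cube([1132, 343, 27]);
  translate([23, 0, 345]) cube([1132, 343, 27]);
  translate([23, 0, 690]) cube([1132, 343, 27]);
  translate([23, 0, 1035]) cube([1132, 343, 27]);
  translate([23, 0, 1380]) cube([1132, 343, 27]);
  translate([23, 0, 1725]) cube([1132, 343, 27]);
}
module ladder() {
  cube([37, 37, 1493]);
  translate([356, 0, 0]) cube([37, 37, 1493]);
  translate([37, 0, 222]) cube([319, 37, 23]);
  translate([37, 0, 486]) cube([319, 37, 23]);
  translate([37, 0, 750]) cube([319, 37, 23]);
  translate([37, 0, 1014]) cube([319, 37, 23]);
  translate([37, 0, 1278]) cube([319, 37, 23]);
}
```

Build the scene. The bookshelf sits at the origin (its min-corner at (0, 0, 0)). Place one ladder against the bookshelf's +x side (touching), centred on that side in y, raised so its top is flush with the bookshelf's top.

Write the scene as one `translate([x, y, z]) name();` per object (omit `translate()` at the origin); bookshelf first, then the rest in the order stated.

bookshelf();
translate([1178, 153, 334]) ladder();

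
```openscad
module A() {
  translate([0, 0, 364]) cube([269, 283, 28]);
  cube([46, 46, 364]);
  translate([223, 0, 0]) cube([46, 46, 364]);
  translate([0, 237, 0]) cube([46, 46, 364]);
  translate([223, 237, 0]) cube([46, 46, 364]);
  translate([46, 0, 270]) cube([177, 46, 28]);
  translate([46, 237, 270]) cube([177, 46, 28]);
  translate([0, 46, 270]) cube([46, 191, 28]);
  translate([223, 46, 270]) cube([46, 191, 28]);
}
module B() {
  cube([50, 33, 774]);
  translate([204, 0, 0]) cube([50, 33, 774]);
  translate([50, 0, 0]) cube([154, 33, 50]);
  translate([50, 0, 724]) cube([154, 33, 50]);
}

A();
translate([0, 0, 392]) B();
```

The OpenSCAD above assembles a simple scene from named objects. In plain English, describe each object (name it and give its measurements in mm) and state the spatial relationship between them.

A is a four-legged stool. The seat is 269×283 mm, 28 mm thick, top at z = 392 mm. It stands on four square legs, each 46×46 mm in cross-section, from z = 0 to the seat underside, each flush with a corner of the seat. Four stretchers, 46 mm wide and 28 mm tall, connect adjacent legs with their undersides at z = 270 mm, each running between the inner faces of the legs it joins and aligned with the legs' outer faces on the other axis.

B is a rectangular picture frame lying in the x–z plane (depth along y). The opening is 154 mm wide (x) by 674 mm tall (z), surrounded by a border 50 mm wide on all four sides. The frame is 33 mm deep and is made of two full-height vertical stiles with two horizontal rails fitted between them.

The picture frame is on top of the stool.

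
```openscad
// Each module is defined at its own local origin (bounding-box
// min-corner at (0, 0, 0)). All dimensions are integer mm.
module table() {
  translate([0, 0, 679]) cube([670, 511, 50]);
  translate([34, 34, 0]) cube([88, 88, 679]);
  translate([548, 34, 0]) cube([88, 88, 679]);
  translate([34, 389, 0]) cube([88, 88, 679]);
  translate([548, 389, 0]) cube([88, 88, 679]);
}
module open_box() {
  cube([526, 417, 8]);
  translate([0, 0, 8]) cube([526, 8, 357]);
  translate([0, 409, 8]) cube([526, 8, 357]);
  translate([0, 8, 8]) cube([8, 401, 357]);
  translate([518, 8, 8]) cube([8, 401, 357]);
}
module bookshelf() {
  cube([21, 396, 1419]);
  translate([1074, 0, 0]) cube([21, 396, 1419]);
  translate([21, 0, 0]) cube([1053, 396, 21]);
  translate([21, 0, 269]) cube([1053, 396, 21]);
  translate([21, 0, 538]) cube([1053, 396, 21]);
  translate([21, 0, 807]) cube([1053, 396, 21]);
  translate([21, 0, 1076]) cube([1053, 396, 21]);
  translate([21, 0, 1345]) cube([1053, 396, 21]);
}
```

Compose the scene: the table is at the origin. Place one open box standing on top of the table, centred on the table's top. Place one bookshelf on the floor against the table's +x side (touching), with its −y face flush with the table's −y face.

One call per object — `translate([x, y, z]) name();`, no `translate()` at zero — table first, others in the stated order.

table();
translate([72, 47, 729]) open_box();
translate([670, 0, 0]) bookshelf();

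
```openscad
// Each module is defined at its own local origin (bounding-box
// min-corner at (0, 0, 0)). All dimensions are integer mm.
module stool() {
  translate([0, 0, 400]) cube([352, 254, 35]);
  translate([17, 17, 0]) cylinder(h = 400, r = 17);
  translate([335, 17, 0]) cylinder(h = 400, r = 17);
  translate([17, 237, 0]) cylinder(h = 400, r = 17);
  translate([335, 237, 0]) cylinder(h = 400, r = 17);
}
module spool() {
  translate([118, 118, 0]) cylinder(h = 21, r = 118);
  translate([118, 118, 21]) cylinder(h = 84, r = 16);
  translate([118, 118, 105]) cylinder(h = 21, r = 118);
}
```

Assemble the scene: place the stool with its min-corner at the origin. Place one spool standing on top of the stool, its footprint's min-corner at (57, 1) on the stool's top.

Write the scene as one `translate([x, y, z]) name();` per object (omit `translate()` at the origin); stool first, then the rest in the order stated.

stool();
translate([57, 1, 435]) spool();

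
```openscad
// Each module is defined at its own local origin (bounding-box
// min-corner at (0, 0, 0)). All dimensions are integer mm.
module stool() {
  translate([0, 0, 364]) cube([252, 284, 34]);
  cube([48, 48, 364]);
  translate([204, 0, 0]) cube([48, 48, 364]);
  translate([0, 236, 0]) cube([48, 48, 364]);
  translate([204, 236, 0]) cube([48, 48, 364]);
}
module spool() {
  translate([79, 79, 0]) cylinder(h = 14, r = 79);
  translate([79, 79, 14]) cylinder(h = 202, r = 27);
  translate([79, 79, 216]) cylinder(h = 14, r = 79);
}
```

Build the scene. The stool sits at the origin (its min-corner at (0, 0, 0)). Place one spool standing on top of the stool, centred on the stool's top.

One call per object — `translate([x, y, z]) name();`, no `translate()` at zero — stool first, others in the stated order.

stool();
translate([47, 63, 398]) spool();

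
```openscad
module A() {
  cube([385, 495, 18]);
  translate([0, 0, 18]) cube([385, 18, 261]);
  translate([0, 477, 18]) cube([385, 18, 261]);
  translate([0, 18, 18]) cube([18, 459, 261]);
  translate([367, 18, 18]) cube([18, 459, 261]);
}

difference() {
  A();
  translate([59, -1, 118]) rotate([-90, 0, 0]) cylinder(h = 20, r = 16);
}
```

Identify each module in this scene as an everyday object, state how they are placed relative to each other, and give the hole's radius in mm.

A is an open box. The open box has a circular hole through its front wall. The hole's radius is 16 mm.

The subtracted cylinder has r = 16 mm.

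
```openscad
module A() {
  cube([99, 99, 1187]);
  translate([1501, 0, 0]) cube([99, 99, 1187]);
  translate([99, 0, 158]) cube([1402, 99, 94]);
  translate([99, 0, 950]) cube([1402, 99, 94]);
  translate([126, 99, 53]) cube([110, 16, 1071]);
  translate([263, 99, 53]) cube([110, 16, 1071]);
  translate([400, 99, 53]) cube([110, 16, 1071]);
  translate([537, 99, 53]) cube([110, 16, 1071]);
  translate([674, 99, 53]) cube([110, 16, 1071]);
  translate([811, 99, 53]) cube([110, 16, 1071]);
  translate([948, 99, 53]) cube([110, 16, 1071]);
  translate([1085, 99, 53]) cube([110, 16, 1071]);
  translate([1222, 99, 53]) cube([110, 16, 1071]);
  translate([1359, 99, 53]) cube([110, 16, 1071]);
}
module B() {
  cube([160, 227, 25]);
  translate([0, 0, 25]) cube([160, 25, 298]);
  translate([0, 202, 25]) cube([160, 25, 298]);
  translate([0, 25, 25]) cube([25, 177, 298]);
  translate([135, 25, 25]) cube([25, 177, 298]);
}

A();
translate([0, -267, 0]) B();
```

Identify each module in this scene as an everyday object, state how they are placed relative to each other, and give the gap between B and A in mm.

The open box's nearest face is 40 mm from the fence section's −y face.

A is a fence section. B is an open box. The open box is on the floor beside the fence section on its −y side. The gap between the open box and the fence section is 40 mm.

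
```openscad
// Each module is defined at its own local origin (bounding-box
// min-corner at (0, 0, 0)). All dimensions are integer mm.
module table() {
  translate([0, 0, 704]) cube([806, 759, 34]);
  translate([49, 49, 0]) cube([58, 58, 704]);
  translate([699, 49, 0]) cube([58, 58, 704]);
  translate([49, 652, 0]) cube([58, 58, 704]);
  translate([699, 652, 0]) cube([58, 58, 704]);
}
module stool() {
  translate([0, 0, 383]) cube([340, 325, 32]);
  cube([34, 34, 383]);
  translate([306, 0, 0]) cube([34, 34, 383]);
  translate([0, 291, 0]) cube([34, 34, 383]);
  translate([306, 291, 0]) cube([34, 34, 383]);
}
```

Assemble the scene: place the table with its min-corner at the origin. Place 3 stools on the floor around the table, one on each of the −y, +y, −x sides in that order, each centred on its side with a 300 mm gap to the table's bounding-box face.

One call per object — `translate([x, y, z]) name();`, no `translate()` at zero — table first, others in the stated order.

table();
translate([233, -625, 0]) stool();
translate([233, 1059, 0]) stool();
translate([-640, 217, 0]) stool();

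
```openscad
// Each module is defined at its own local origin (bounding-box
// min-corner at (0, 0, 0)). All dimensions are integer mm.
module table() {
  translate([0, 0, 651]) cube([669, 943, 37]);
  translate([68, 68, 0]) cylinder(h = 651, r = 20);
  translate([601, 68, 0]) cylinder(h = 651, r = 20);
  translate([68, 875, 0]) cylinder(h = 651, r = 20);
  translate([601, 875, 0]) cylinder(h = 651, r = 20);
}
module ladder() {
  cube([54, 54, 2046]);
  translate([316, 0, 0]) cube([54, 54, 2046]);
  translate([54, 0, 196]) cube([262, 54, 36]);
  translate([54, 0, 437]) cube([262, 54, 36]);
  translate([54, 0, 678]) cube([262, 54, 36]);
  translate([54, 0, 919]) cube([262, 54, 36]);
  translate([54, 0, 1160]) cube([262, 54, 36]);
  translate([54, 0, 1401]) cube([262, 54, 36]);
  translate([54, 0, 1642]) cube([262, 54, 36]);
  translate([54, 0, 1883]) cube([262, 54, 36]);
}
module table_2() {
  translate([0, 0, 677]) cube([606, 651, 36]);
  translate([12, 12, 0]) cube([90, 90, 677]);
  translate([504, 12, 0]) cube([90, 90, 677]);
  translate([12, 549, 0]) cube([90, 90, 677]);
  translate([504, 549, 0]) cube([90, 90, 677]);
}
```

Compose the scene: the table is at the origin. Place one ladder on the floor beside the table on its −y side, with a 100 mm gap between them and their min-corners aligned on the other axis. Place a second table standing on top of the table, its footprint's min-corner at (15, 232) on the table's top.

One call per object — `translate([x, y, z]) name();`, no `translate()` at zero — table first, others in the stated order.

table();
translate([0, -154, 0]) ladder();
translate([15, 232, 688]) table_2();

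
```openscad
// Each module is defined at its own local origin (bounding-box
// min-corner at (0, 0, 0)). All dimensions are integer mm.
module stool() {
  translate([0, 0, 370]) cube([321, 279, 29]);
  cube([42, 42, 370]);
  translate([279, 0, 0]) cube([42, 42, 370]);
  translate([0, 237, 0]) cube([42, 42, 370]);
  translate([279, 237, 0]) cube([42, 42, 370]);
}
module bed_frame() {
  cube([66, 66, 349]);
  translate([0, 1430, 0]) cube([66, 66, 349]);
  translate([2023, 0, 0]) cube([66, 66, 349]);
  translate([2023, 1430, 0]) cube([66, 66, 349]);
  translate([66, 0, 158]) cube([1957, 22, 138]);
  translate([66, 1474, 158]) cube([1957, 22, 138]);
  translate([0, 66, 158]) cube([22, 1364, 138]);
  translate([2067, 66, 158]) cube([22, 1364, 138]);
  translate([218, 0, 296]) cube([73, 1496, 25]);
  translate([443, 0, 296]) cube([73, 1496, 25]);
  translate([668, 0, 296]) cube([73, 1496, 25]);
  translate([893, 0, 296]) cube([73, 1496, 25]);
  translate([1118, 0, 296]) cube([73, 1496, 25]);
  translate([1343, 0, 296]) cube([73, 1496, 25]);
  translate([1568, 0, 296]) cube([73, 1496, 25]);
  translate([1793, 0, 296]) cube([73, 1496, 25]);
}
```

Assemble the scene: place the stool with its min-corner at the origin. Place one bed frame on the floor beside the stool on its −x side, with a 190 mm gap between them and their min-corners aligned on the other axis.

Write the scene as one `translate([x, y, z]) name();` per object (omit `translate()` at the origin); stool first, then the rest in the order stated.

stool();
translate([-2279, 0, 0]) bed_frame();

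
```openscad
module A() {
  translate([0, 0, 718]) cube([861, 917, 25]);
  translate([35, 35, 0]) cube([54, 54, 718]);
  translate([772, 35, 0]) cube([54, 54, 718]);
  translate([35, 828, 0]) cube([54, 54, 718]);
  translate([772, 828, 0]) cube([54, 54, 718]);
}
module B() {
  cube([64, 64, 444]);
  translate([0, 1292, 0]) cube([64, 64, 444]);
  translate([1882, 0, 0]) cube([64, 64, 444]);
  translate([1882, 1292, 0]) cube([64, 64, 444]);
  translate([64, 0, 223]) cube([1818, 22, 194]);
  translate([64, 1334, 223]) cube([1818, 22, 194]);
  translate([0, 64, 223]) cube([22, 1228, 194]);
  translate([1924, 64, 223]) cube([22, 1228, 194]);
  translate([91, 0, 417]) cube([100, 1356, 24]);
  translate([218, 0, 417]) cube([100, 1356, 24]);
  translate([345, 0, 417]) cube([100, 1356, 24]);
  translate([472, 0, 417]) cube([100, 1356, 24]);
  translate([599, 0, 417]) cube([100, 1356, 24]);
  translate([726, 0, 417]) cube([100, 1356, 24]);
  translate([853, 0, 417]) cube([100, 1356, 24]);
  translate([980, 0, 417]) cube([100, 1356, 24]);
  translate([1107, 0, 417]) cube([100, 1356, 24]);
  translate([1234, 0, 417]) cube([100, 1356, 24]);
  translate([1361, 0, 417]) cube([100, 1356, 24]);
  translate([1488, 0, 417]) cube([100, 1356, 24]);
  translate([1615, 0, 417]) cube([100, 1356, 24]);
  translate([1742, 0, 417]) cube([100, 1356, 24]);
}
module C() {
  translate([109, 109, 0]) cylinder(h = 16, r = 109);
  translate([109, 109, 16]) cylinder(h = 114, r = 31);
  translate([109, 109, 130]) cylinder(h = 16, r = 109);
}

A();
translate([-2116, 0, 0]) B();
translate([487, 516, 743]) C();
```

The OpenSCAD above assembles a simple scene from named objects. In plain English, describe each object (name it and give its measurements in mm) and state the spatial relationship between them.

A is a table: top 861 mm (x) × 917 mm (y), 25 mm thick, upper face at z = 743 mm, on four 54×54 mm square legs, each inset 35 mm from the nearest pair of top edges, running from z = 0 to the bottom of the top.

B is a bed frame 1946 mm long (x) by 1356 mm wide (y). Four 64×64 mm corner posts, 444 mm tall, at the corners of the footprint. Four rails of 22 mm thickness and 194 mm height run between adjacent posts with their undersides at z = 223 mm, their outer faces flush with the outside of the frame (the two x-running rails run between the posts' inner faces; the two y-running rails run between the posts' inner faces). 14 slats, each 100 mm wide (x) and 24 mm thick, lie across the top of the two x-running rails, running the full 1356 mm width of the frame in y; the slats are evenly spaced along x between the inner faces of the end posts with equal gaps (rounded down to the nearest mm) at the −x end and between each pair — any rounding remainder accumulates at the +x end.

C is a spool: two coaxial disc flanges of radius 109 mm and thickness 16 mm, joined by a core cylinder of radius 31 mm and height 114 mm. The lower flange rests on z = 0 and the three cylinders share a vertical axis.

The bed frame is on the floor beside the table on its −x side. The spool is on top of the table.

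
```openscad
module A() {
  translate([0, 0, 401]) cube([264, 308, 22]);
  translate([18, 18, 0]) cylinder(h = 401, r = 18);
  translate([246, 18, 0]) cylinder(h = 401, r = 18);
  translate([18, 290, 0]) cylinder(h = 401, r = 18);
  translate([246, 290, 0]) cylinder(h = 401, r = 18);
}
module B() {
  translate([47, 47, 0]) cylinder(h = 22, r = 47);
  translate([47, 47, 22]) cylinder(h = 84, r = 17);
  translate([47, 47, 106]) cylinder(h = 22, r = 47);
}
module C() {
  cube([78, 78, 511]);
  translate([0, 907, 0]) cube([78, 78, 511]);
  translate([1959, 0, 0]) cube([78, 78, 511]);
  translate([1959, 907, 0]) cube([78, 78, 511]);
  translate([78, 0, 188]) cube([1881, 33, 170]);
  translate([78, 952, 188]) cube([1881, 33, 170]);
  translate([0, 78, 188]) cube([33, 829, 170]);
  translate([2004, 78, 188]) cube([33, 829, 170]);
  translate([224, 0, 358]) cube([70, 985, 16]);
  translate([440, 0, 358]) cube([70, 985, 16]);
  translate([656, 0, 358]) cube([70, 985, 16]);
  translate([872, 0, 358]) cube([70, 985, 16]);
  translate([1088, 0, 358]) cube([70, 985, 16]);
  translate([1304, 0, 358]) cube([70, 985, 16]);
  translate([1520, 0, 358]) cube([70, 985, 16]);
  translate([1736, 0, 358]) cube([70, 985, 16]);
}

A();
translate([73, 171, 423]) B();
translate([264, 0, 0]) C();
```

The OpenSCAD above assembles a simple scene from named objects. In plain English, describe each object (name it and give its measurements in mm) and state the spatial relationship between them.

A is a simple wooden stool: a rectangular seat 264 mm (x) by 308 mm (y), 22 mm thick, top face at z = 423 mm, on four round legs, each 36 mm in diameter. The legs rest on z = 0, each leg's axis is inset half a diameter from the nearest pair of seat edges (so the leg's bounding box is flush with the corner).

B is a spool: two coaxial disc flanges of radius 47 mm and thickness 22 mm, joined by a core cylinder of radius 17 mm and height 84 mm. The lower flange rests on z = 0 and the three cylinders share a vertical axis.

C is a bed frame 2037 mm long (x) by 985 mm wide (y). Four 78×78 mm corner posts, 511 mm tall, at the corners of the footprint. Four rails of 33 mm thickness and 170 mm height run between adjacent posts with their undersides at z = 188 mm, their outer faces flush with the outside of the frame (the two x-running rails run between the posts' inner faces; the two y-running rails run between the posts' inner faces). 8 slats, each 70 mm wide (x) and 16 mm thick, lie across the top of the two x-running rails, running the full 985 mm width of the frame in y; the slats are evenly spaced along x between the inner faces of the end posts with equal gaps (rounded down to the nearest mm) at the −x end and between each pair — any rounding remainder accumulates at the +x end.

The spool is on top of the stool. The bed frame is against the stool's +x side, with their −y faces flush.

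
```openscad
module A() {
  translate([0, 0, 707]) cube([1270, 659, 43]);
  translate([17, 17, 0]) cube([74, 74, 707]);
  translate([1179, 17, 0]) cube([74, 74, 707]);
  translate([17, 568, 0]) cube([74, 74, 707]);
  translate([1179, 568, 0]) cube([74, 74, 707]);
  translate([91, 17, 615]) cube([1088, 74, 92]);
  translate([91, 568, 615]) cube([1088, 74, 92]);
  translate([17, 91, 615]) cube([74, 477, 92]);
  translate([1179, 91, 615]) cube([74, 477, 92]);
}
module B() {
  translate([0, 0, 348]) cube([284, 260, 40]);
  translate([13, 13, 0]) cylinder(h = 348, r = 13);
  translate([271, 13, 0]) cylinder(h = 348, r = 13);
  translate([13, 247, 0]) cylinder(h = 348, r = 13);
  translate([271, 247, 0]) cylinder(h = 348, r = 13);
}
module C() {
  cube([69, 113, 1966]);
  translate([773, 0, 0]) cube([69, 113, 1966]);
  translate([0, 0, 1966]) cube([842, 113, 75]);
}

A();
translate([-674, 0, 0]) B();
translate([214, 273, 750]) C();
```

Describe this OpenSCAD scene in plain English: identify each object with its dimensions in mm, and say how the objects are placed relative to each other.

A is a table: top 1270 mm (x) × 659 mm (y), 43 mm thick, upper face at z = 750 mm, on four 74×74 mm square legs, each inset 17 mm from the nearest pair of top edges, running from z = 0 to the bottom of the top. Four apron rails, 74 mm thick and 92 mm tall, run between adjacent legs with their top edges flush with the underside of the top and their outer faces flush with the legs' outer faces.

B is a four-legged stool. The seat is a 284×260×40 mm slab whose top surface is at z = 388 mm; four round legs, each 26 mm in diameter, run from the floor (z = 0) to the underside of the seat, each leg's axis is inset half a diameter from the nearest pair of seat edges (so the leg's bounding box is flush with the corner).

C is a door frame. The clear opening is 704 mm wide and 1966 mm high. Two 69 mm wide jambs, 113 mm deep, stand either side of the opening from the floor to the top of the opening. A 75 mm thick head sits across the top of both jambs, spanning the full outside width of the frame.

The stool is on the floor beside the table on its −x side. The door frame is on top of the table, centred.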